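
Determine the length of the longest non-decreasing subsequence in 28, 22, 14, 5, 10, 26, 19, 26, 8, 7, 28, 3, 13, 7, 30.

6

Scanning left to right, the best length ending at each element is: 28→1, 22→1, 14→1, 5→1, 10→2, 26→3, 19→3, 26→4, 8→2, 7→2, 28→5, 3→1, 13→3, 7→3, 30→6.
So the longest non-decreasing subsequence has length 6, e.g. 5, 10, 26, 26, 28, 30.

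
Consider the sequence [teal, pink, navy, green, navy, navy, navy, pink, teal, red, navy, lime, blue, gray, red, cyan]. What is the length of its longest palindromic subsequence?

One longest palindromic subsequence is teal pink navy navy navy navy pink teal (positions 1,2,3,5,6,7,8,9); it reads the same forward and backward, and the interval DP gives dp[1][16] = 8.

8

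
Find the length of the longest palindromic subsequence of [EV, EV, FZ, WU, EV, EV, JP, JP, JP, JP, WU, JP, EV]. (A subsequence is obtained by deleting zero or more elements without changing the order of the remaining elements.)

One longest palindromic subsequence is EV WU JP JP JP JP WU EV (positions 1,4,7,8,9,10,11,13); it reads the same forward and backward, and the interval DP gives dp[1][13] = 8.

8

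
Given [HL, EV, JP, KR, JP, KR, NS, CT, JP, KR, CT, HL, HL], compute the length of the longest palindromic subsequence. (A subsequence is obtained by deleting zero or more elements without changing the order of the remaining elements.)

Using dp[i][j] = 2 + dp[i+1][j−1] if the ends match, else max(dp[i+1][j], dp[i][j−1]):
dp[1][13] = 7. A witness is HL KR JP CT JP KR HL at positions 1,4,5,8,9,10,13.

7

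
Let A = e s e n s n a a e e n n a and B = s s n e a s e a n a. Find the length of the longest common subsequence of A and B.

A longest common subsequence is ssnaana (length 7); the LCS DP confirms no longer common subsequence exists.

7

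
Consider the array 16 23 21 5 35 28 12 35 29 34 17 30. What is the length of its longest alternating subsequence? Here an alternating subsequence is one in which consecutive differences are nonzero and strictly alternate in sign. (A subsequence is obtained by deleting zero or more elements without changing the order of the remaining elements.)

10

A longest alternating subsequence is 16, 23, 21, 35, 28, 35, 29, 34, 17, 30 (positions 1,2,3,5,6,8,9,10,11,12); its 9 consecutive differences strictly alternate in sign, and length 10 is optimal.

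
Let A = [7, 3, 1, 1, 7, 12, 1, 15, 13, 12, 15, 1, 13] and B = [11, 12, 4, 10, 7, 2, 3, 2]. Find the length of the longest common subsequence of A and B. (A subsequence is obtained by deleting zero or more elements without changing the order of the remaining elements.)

A longest common subsequence is 7, 3 (length 2); the LCS DP confirms no longer common subsequence exists.

2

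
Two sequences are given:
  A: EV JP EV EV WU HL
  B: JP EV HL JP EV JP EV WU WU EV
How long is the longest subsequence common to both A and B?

5

A longest common subsequence is EV, JP, EV, EV, WU (length 5); the LCS DP confirms no longer common subsequence exists.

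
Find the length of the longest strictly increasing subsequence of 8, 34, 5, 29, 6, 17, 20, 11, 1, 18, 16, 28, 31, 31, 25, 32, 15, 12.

Let dp[i] be the longest increasing subsequence ending at position i. Then dp = [1, 2, 1, 2, 2, 3, 4, 3, 1, 4, 4, 5, 6, 6, 5, 7, 4, 4].
The maximum is 7; one witness is 5, 6, 17, 20, 28, 31, 32 at positions 3,5,6,7,12,13,16.

7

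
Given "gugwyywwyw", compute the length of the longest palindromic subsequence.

6

Using dp[i][j] = 2 + dp[i+1][j−1] if the ends match, else max(dp[i+1][j], dp[i][j−1]):
dp[1][10] = 6. A witness is wywwyw at positions 4,5,7,8,9,10.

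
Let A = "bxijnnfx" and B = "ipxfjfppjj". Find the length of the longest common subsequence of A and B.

3

A longest common subsequence is xjf (length 3); the LCS DP confirms no longer common subsequence exists.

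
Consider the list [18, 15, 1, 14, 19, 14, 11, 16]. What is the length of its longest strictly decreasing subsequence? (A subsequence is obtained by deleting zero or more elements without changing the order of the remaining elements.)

One longest decreasing subsequence is 18, 15, 14, 11 (positions 1,2,4,7), of length 4; no longer one exists.

4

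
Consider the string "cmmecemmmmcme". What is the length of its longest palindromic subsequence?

One longest palindromic subsequence is cmmecemmc (positions 1,2,3,4,5,6,9,10,11); it reads the same forward and backward, and the interval DP gives dp[1][13] = 9.

9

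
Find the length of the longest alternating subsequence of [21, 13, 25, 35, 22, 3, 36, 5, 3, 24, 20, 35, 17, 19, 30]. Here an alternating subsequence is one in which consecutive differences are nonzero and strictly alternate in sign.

11

Track the best alternating length ending on an up-step vs a down-step at each position: up/down = 1/1, 1/2, 3/1, 3/1, 3/4, 1/4, 5/1, 5/6, 1/6, 7/6, 7/8, 9/6, 7/10, 11/10, 11/10.
The maximum over both is 11; one such subsequence is 21, 13, 25, 22, 36, 5, 24, 20, 35, 17, 19.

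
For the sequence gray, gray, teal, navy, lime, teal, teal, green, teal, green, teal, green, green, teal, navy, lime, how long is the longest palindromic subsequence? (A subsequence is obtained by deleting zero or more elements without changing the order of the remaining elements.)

9

Using dp[i][j] = 2 + dp[i+1][j−1] if the ends match, else max(dp[i+1][j], dp[i][j−1]):
dp[1][16] = 9. A witness is lime teal green green teal green green teal lime at positions 5,7,8,10,11,12,13,14,16.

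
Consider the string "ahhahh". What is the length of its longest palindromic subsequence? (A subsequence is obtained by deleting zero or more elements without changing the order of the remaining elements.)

5

One longest palindromic subsequence is hhahh (positions 2,3,4,5,6); it reads the same forward and backward, and the interval DP gives dp[1][6] = 5.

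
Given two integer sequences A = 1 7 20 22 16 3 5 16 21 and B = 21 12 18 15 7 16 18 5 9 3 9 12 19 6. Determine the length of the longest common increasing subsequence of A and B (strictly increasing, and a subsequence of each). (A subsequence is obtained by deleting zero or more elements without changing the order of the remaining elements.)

2

A longest common strictly increasing subsequence is 7, 16 (length 2); it appears in order in both A and B, and no longer such subsequence exists.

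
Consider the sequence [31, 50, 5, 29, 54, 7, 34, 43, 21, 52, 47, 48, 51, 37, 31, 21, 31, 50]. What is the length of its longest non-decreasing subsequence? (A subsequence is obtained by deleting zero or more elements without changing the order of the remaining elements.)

Scanning left to right, the best length ending at each element is: 31→1, 50→2, 5→1, 29→2, 54→3, 7→2, 34→3, 43→4, 21→3, 52→5, 47→5, 48→6, 51→7, 37→4, 31→4, 21→4, 31→5, 50→7.
So the longest non-decreasing subsequence has length 7, e.g. 5, 29, 34, 43, 47, 48, 51.

7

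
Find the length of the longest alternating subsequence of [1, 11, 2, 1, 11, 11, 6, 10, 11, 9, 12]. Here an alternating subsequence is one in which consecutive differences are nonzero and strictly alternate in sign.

A longest alternating subsequence is 1, 11, 2, 11, 6, 10, 9, 12 (positions 1,2,3,5,7,8,10,11); its 7 consecutive differences strictly alternate in sign, and length 8 is optimal.

8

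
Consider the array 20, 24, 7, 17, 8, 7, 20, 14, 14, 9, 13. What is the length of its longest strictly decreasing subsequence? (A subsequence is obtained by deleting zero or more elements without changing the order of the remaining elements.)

Scanning left to right, the best length ending at each element is: 20→1, 24→1, 7→2, 17→2, 8→3, 7→4, 20→2, 14→3, 14→3, 9→4, 13→4.
So the longest decreasing subsequence has length 4, e.g. 20, 17, 8, 7.

4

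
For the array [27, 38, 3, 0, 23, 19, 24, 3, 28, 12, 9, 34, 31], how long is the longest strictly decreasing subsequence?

5

One longest decreasing subsequence is 27, 23, 19, 12, 9 (positions 1,5,6,10,11), of length 5; no longer one exists.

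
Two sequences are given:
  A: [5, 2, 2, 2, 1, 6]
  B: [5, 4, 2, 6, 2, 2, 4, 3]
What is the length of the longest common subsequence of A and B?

4

Backtracking the LCS table gives one alignment: 5 (A1,B1) → 2 (A2,B3) → 2 (A3,B5) → 2 (A4,B6).
So the longest common subsequence has length 4.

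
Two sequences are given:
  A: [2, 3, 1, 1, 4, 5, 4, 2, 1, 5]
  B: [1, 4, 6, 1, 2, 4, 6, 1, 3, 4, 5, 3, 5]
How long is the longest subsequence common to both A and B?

5

A longest common subsequence is 2, 3, 4, 5, 5 (length 5); the LCS DP confirms no longer common subsequence exists.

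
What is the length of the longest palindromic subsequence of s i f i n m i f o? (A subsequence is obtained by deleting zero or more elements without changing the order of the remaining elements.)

5

One longest palindromic subsequence is fimif (positions 3,4,6,7,8); it reads the same forward and backward, and the interval DP gives dp[1][9] = 5.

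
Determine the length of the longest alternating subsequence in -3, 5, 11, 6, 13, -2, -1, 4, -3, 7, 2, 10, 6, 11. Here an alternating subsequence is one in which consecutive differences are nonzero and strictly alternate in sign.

12

A longest alternating subsequence is -3, 11, 6, 13, -2, -1, -3, 7, 2, 10, 6, 11 (positions 1,3,4,5,6,7,9,10,11,12,13,14); its 11 consecutive differences strictly alternate in sign, and length 12 is optimal.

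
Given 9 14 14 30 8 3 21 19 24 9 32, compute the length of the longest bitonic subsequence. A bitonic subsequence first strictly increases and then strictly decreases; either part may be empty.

One longest bitonic subsequence is 9, 14, 30, 21, 19, 9 (positions 1,2,4,7,8,10): it rises to 30 then falls. Length 6 is optimal.

6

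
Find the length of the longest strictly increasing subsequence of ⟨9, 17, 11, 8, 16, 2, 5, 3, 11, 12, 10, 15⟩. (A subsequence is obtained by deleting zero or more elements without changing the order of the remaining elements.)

5

Scanning left to right, the best length ending at each element is: 9→1, 17→2, 11→2, 8→1, 16→3, 2→1, 5→2, 3→2, 11→3, 12→4, 10→3, 15→5.
So the longest increasing subsequence has length 5, e.g. 2, 5, 11, 12, 15.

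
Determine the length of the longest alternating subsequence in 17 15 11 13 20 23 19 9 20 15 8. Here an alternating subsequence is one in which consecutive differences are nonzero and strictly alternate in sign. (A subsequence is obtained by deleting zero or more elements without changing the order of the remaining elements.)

6

A longest alternating subsequence is 17, 15, 20, 19, 20, 15 (positions 1,2,5,7,9,10); its 5 consecutive differences strictly alternate in sign, and length 6 is optimal.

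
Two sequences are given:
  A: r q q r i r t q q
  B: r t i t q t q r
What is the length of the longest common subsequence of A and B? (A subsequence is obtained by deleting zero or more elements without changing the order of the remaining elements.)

Backtracking the LCS table gives one alignment: r (A1,B1) → i (A5,B3) → t (A7,B4) → q (A8,B5) → q (A9,B7).
So the longest common subsequence has length 5.

5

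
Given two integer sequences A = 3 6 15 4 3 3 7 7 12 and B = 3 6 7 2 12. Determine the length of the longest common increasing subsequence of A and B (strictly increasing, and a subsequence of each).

A longest common strictly increasing subsequence is 3, 6, 7, 12 (length 4); it appears in order in both A and B, and no longer such subsequence exists.

4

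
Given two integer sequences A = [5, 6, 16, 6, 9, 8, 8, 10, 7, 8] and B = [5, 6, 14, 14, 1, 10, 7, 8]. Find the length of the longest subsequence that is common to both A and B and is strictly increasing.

For each value that appears in both, track the longest common increasing run ending there.
The best achievable length is 4; one witness is 5, 6, 7, 8 (A-positions 1,2,9,10, B-positions 1,2,7,8).

4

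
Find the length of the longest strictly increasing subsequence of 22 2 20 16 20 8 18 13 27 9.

Scanning left to right, the best length ending at each element is: 22→1, 2→1, 20→2, 16→2, 20→3, 8→2, 18→3, 13→3, 27→4, 9→3.
So the longest increasing subsequence has length 4, e.g. 2, 16, 20, 27.

4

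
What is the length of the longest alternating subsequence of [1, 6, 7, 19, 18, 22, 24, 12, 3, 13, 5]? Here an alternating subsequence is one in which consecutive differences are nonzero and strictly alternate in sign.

Track the best alternating length ending on an up-step vs a down-step at each position: up/down = 1/1, 2/1, 2/1, 2/1, 2/3, 4/1, 4/1, 2/5, 2/5, 6/5, 6/7.
The maximum over both is 7; one such subsequence is 1, 19, 18, 22, 12, 13, 5.

7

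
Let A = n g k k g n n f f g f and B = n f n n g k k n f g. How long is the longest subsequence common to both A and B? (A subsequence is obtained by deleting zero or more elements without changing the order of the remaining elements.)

7

A longest common subsequence is ngkknfg (length 7); the LCS DP confirms no longer common subsequence exists.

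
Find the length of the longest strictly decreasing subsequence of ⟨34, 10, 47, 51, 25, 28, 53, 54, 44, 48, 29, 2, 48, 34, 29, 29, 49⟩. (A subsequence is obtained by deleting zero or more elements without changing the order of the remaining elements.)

4

One longest decreasing subsequence is 47, 44, 29, 2 (positions 3,9,11,12), of length 4; no longer one exists.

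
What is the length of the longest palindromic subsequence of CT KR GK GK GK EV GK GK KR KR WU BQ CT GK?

One longest palindromic subsequence is CT KR GK GK EV GK GK KR CT (positions 1,2,4,5,6,7,8,10,13); it reads the same forward and backward, and the interval DP gives dp[1][14] = 9.

9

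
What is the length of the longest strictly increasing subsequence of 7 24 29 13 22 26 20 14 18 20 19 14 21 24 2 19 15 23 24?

8

Scanning left to right, the best length ending at each element is: 7→1, 24→2, 29→3, 13→2, 22→3, 26→4, 20→3, 14→3, 18→4, 20→5, 19→5, 14→3, 21→6, 24→7, 2→1, 19→5, 15→4, 23→7, 24→8.
So the longest increasing subsequence has length 8, e.g. 7, 13, 14, 18, 20, 21, 23, 24.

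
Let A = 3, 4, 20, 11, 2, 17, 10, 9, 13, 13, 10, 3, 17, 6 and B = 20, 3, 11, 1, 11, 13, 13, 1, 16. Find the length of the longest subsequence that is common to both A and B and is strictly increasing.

3

For each value that appears in both, track the longest common increasing run ending there.
The best achievable length is 3; one witness is 3, 11, 13 (A-positions 1,4,9, B-positions 2,3,6).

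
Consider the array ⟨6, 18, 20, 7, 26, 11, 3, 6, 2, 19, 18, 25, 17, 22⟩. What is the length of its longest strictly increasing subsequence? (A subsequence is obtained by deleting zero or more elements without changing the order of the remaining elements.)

Let dp[i] be the longest increasing subsequence ending at position i. Then dp = [1, 2, 3, 2, 4, 3, 1, 2, 1, 4, 4, 5, 4, 5].
The maximum is 5; one witness is 6, 7, 11, 19, 25 at positions 1,4,6,10,12.

5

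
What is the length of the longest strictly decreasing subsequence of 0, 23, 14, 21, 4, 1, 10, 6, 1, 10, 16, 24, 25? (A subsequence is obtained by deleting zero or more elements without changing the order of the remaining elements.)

One longest decreasing subsequence is 23, 14, 10, 6, 1 (positions 2,3,7,8,9), of length 5; no longer one exists.

5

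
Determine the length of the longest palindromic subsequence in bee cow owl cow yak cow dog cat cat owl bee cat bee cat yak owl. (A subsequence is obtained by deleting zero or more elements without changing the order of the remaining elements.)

One longest palindromic subsequence is owl yak cat bee cat bee cat yak owl (positions 3,5,8,11,12,13,14,15,16); it reads the same forward and backward, and the interval DP gives dp[1][16] = 9.

9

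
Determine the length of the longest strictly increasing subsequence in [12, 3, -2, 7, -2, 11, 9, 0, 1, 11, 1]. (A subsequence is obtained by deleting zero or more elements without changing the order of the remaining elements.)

4

Scanning left to right, the best length ending at each element is: 12→1, 3→1, -2→1, 7→2, -2→1, 11→3, 9→3, 0→2, 1→3, 11→4, 1→3.
So the longest increasing subsequence has length 4, e.g. 3, 7, 9, 11.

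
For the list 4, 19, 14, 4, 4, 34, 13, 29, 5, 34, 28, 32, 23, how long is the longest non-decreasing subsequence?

6

Scanning left to right, the best length ending at each element is: 4→1, 19→2, 14→2, 4→2, 4→3, 34→4, 13→4, 29→5, 5→4, 34→6, 28→5, 32→6, 23→5.
So the longest non-decreasing subsequence has length 6, e.g. 4, 4, 4, 13, 29, 34.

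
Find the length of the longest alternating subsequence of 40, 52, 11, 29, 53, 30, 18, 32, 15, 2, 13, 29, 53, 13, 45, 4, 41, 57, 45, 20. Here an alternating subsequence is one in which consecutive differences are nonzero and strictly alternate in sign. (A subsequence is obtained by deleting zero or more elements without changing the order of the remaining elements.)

13

A longest alternating subsequence is 40, 52, 11, 53, 30, 32, 15, 29, 13, 45, 4, 57, 45 (positions 1,2,3,5,6,8,9,12,14,15,16,18,19); its 12 consecutive differences strictly alternate in sign, and length 13 is optimal.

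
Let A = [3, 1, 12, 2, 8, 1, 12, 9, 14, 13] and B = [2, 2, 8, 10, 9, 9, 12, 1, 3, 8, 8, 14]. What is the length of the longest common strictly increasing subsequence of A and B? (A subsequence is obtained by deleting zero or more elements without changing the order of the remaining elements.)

4

A longest common strictly increasing subsequence is 2, 8, 9, 14 (length 4); it appears in order in both A and B, and no longer such subsequence exists.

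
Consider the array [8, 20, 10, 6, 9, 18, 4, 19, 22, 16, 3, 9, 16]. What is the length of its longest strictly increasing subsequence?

One longest increasing subsequence is 8, 10, 18, 19, 22 (positions 1,3,6,8,9), of length 5; no longer one exists.

5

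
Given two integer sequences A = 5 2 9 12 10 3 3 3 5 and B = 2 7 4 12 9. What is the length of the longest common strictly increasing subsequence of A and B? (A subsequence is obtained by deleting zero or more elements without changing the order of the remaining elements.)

For each value that appears in both, track the longest common increasing run ending there.
The best achievable length is 2; one witness is 2, 12 (A-positions 2,4, B-positions 1,4).

2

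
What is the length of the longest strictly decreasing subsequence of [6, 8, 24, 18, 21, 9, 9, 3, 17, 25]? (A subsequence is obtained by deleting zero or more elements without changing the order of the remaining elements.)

4

Let dp[i] be the longest decreasing subsequence ending at position i. Then dp = [1, 1, 1, 2, 2, 3, 3, 4, 3, 1].
The maximum is 4; one witness is 24, 18, 9, 3 at positions 3,4,6,8.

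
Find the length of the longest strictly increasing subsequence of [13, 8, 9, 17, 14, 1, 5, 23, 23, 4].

4

Let dp[i] be the longest increasing subsequence ending at position i. Then dp = [1, 1, 2, 3, 3, 1, 2, 4, 4, 2].
The maximum is 4; one witness is 8, 9, 17, 23 at positions 2,3,4,8.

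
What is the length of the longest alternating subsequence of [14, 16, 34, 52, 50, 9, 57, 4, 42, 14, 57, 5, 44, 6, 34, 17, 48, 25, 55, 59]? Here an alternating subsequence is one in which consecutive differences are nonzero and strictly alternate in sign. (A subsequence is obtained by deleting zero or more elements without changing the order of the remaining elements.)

Track the best alternating length ending on an up-step vs a down-step at each position: up/down = 1/1, 2/1, 2/1, 2/1, 2/3, 1/3, 4/1, 1/5, 6/5, 6/7, 8/1, 6/9, 10/9, 10/11, 12/11, 12/13, 14/9, 14/15, 16/9, 16/1.
The maximum over both is 16; one such subsequence is 14, 52, 50, 57, 4, 42, 14, 57, 5, 44, 6, 34, 17, 48, 25, 55.

16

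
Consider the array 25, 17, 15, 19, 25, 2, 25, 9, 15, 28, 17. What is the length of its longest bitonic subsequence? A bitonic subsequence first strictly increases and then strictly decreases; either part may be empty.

5

One longest bitonic subsequence is 17, 19, 25, 28, 17 (positions 2,4,5,10,11): it rises to 28 then falls. Length 5 is optimal.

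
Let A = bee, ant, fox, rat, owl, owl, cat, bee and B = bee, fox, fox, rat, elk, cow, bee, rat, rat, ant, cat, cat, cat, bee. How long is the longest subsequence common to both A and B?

A longest common subsequence is bee, fox, rat, cat, bee (length 5); the LCS DP confirms no longer common subsequence exists.

5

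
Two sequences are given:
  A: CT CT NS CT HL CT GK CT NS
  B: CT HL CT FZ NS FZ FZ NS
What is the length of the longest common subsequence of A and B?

4

A longest common subsequence is CT, CT, NS, NS (length 4); the LCS DP confirms no longer common subsequence exists.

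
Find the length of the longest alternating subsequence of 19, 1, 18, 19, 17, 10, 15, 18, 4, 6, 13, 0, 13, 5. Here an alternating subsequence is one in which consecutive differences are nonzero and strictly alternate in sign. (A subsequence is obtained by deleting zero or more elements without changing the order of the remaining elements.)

10

A longest alternating subsequence is 19, 1, 18, 10, 15, 4, 6, 0, 13, 5 (positions 1,2,3,6,7,9,10,12,13,14); its 9 consecutive differences strictly alternate in sign, and length 10 is optimal.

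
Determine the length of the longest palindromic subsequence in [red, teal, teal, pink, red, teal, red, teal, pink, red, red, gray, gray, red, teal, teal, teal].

10

Using dp[i][j] = 2 + dp[i+1][j−1] if the ends match, else max(dp[i+1][j], dp[i][j−1]):
dp[1][17] = 10. A witness is teal teal teal red gray gray red teal teal teal at positions 2,3,6,7,12,13,14,15,16,17.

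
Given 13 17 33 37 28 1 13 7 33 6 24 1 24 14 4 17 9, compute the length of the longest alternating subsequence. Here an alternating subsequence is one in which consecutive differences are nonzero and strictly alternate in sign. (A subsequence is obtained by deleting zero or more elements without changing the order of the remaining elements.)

13

Track the best alternating length ending on an up-step vs a down-step at each position: up/down = 1/1, 2/1, 2/1, 2/1, 2/3, 1/3, 4/3, 4/5, 6/3, 4/7, 8/7, 1/9, 10/7, 10/11, 10/11, 12/11, 12/13.
The maximum over both is 13; one such subsequence is 13, 17, 1, 13, 7, 33, 6, 24, 1, 24, 14, 17, 9.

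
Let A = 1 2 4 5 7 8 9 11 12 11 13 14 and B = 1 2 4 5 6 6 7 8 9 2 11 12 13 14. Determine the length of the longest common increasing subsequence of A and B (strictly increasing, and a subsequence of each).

11

For each value that appears in both, track the longest common increasing run ending there.
The best achievable length is 11; one witness is 1, 2, 4, 5, 7, 8, 9, 11, 12, 13, 14 (A-positions 1,2,3,4,5,6,7,8,9,11,12, B-positions 1,2,3,4,7,8,9,11,12,13,14).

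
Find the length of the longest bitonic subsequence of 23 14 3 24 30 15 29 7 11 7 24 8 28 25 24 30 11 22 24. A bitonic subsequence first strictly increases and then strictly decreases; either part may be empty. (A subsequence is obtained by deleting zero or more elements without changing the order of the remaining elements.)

Let inc[i] be the LIS ending at i and dec[i] the longest strictly decreasing subsequence starting at i. inc = [1, 1, 1, 2, 3, 2, 3, 2, 3, 2, 4, 3, 5, 5, 4, 6, 4, 5, 6], dec = [4, 3, 1, 4, 6, 3, 5, 1, 2, 1, 2, 1, 4, 3, 2, 2, 1, 1, 1].
max_i inc[i]+dec[i]−1 = 8, with one witness 23, 24, 30, 29, 28, 25, 24, 22.

8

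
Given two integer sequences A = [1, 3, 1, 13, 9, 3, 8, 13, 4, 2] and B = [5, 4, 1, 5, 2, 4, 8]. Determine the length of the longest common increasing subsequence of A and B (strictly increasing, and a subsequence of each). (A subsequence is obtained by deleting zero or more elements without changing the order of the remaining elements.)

For each value that appears in both, track the longest common increasing run ending there.
The best achievable length is 2; one witness is 1, 2 (A-positions 1,10, B-positions 3,5).

2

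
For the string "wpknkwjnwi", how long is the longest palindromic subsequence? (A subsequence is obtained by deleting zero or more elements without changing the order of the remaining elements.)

Using dp[i][j] = 2 + dp[i+1][j−1] if the ends match, else max(dp[i+1][j], dp[i][j−1]):
dp[1][10] = 5. A witness is wnjnw at positions 1,4,7,8,9.

5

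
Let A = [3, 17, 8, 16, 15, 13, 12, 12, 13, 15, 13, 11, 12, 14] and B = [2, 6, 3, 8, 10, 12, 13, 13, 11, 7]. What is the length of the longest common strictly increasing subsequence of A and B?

A longest common strictly increasing subsequence is 3, 8, 12, 13 (length 4); it appears in order in both A and B, and no longer such subsequence exists.

4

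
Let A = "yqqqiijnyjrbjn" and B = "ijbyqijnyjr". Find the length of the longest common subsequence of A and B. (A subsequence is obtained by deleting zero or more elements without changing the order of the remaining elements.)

Backtracking the LCS table gives one alignment: y (A1,B4) → q (A4,B5) → i (A6,B6) → j (A7,B7) → n (A8,B8) → y (A9,B9) → j (A10,B10) → r (A11,B11).
So the longest common subsequence has length 8.

8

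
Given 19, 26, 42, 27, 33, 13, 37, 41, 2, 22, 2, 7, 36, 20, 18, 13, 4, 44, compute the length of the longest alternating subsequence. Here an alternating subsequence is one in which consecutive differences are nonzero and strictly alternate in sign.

Track the best alternating length ending on an up-step vs a down-step at each position: up/down = 1/1, 2/1, 2/1, 2/3, 4/3, 1/5, 6/3, 6/3, 1/7, 8/7, 1/9, 10/9, 10/7, 10/11, 10/11, 10/11, 10/11, 12/1.
The maximum over both is 12; one such subsequence is 19, 42, 27, 33, 13, 37, 2, 22, 2, 36, 20, 44.

12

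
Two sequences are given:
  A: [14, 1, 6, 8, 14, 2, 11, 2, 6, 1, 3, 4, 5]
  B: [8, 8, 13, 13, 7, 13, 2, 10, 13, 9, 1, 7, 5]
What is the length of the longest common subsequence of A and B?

Backtracking the LCS table gives one alignment: 8 (A4,B2) → 2 (A6,B7) → 1 (A10,B11) → 5 (A13,B13).
So the longest common subsequence has length 4.

4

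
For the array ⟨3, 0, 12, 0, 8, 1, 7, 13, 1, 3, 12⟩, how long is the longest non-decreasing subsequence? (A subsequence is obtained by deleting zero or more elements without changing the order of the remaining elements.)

6

One longest non-decreasing subsequence is 0, 0, 1, 1, 3, 12 (positions 2,4,6,9,10,11), of length 6; no longer one exists.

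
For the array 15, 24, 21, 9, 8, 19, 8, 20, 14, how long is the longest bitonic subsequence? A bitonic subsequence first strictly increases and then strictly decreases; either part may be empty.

Let inc[i] be the LIS ending at i and dec[i] the longest strictly decreasing subsequence starting at i. inc = [1, 2, 2, 1, 1, 2, 1, 3, 2], dec = [3, 4, 3, 2, 1, 2, 1, 2, 1].
max_i inc[i]+dec[i]−1 = 5, with one witness 15, 24, 21, 20, 14.

5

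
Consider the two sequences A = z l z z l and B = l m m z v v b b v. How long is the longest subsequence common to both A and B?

2

A longest common subsequence is lz (length 2); the LCS DP confirms no longer common subsequence exists.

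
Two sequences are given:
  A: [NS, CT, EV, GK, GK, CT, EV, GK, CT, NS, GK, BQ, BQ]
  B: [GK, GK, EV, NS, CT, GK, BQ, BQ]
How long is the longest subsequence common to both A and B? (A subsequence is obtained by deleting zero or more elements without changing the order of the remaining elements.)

Backtracking the LCS table gives one alignment: GK (A4,B1) → GK (A5,B2) → EV (A7,B3) → CT (A9,B5) → GK (A11,B6) → BQ (A12,B7) → BQ (A13,B8).
So the longest common subsequence has length 7.

7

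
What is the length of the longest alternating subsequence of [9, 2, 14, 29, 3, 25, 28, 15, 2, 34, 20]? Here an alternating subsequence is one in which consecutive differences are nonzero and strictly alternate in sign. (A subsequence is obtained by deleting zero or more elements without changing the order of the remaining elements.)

Track the best alternating length ending on an up-step vs a down-step at each position: up/down = 1/1, 1/2, 3/1, 3/1, 3/4, 5/4, 5/4, 5/6, 1/6, 7/1, 7/8.
The maximum over both is 8; one such subsequence is 9, 2, 14, 3, 25, 15, 34, 20.

8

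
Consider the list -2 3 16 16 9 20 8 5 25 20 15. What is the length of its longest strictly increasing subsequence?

5

Let dp[i] be the longest increasing subsequence ending at position i. Then dp = [1, 2, 3, 3, 3, 4, 3, 3, 5, 4, 4].
The maximum is 5; one witness is -2, 3, 16, 20, 25 at positions 1,2,3,6,9.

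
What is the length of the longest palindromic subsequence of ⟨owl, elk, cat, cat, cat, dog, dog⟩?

One longest palindromic subsequence is cat cat cat (positions 3,4,5); it reads the same forward and backward, and the interval DP gives dp[1][7] = 3.

3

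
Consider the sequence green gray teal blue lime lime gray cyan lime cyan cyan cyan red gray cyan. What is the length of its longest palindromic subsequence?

6

Using dp[i][j] = 2 + dp[i+1][j−1] if the ends match, else max(dp[i+1][j], dp[i][j−1]):
dp[1][15] = 6. A witness is gray cyan cyan cyan cyan gray at positions 7,8,10,11,12,14.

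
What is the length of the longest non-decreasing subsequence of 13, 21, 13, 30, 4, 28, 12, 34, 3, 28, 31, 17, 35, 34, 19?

6

One longest non-decreasing subsequence is 13, 21, 28, 28, 31, 35 (positions 1,2,6,10,11,13), of length 6; no longer one exists.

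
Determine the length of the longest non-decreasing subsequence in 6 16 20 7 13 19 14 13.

4

One longest non-decreasing subsequence is 6, 7, 13, 19 (positions 1,4,5,6), of length 4; no longer one exists.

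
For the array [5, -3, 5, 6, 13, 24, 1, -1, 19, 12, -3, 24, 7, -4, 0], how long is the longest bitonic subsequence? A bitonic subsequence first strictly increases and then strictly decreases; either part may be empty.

9

Let inc[i] be the LIS ending at i and dec[i] the longest strictly decreasing subsequence starting at i. inc = [1, 1, 2, 3, 4, 5, 2, 2, 5, 4, 1, 6, 4, 1, 3], dec = [5, 2, 5, 5, 5, 5, 4, 3, 4, 3, 2, 3, 2, 1, 1].
max_i inc[i]+dec[i]−1 = 9, with one witness -3, 5, 6, 13, 24, 19, 12, 7, 0.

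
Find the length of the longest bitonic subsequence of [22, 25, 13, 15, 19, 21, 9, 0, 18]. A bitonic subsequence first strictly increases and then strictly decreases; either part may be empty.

Let inc[i] be the LIS ending at i and dec[i] the longest strictly decreasing subsequence starting at i. inc = [1, 2, 1, 2, 3, 4, 1, 1, 3], dec = [4, 4, 3, 3, 3, 3, 2, 1, 1].
max_i inc[i]+dec[i]−1 = 6, with one witness 13, 15, 19, 21, 9, 0.

6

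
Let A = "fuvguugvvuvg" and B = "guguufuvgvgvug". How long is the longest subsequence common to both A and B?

Backtracking the LCS table gives one alignment: u (A2,B2) → g (A4,B3) → u (A5,B5) → u (A6,B7) → g (A7,B9) → v (A8,B10) → v (A9,B12) → u (A10,B13) → g (A12,B14).
So the longest common subsequence has length 9.

9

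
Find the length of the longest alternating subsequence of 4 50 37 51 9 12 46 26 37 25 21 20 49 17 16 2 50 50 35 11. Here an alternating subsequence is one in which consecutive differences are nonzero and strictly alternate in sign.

13

A longest alternating subsequence is 4, 50, 37, 51, 9, 46, 26, 37, 25, 49, 17, 50, 35 (positions 1,2,3,4,5,7,8,9,10,13,14,17,19); its 12 consecutive differences strictly alternate in sign, and length 13 is optimal.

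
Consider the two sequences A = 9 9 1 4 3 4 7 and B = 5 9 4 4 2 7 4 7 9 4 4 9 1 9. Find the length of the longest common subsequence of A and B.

Backtracking the LCS table gives one alignment: 9 (A1,B2) → 9 (A2,B9) → 4 (A4,B10) → 4 (A6,B11).
So the longest common subsequence has length 4.

4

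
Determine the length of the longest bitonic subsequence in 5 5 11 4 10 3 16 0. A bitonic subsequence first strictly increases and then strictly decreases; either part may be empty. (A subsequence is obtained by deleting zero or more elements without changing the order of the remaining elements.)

5

One longest bitonic subsequence is 5, 11, 10, 3, 0 (positions 1,3,5,6,8): it rises to 11 then falls. Length 5 is optimal.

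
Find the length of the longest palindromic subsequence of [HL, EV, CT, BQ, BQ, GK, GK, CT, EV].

6

Using dp[i][j] = 2 + dp[i+1][j−1] if the ends match, else max(dp[i+1][j], dp[i][j−1]):
dp[1][9] = 6. A witness is EV CT GK GK CT EV at positions 2,3,6,7,8,9.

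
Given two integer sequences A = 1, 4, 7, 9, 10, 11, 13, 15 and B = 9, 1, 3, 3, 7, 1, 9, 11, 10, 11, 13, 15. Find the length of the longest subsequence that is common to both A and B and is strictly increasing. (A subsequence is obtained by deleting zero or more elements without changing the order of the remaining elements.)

For each value that appears in both, track the longest common increasing run ending there.
The best achievable length is 7; one witness is 1, 7, 9, 10, 11, 13, 15 (A-positions 1,3,4,5,6,7,8, B-positions 2,5,7,9,10,11,12).

7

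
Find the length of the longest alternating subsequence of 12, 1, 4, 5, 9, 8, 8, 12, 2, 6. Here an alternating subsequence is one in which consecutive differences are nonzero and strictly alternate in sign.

Track the best alternating length ending on an up-step vs a down-step at each position: up/down = 1/1, 1/2, 3/2, 3/2, 3/2, 3/4, 3/4, 5/1, 3/6, 7/6.
The maximum over both is 7; one such subsequence is 12, 1, 9, 8, 12, 2, 6.

7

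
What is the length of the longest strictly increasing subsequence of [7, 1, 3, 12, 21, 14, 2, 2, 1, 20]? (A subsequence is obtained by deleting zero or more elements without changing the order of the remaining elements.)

Scanning left to right, the best length ending at each element is: 7→1, 1→1, 3→2, 12→3, 21→4, 14→4, 2→2, 2→2, 1→1, 20→5.
So the longest increasing subsequence has length 5, e.g. 1, 3, 12, 14, 20.

5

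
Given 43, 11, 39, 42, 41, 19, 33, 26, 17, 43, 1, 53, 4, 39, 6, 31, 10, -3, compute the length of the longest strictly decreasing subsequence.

One longest decreasing subsequence is 43, 42, 41, 33, 26, 17, 1, -3 (positions 1,4,5,7,8,9,11,18), of length 8; no longer one exists.

8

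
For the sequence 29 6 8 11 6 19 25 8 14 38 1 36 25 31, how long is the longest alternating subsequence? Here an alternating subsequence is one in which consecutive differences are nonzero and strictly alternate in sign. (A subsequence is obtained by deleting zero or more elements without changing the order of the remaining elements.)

11

Track the best alternating length ending on an up-step vs a down-step at each position: up/down = 1/1, 1/2, 3/2, 3/2, 1/4, 5/2, 5/2, 5/6, 7/6, 7/1, 1/8, 9/8, 9/10, 11/10.
The maximum over both is 11; one such subsequence is 29, 6, 8, 6, 19, 8, 14, 1, 36, 25, 31.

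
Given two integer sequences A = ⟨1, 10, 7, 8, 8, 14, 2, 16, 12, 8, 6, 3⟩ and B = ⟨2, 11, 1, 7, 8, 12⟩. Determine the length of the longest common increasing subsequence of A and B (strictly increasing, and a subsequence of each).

A longest common strictly increasing subsequence is 1, 7, 8, 12 (length 4); it appears in order in both A and B, and no longer such subsequence exists.

4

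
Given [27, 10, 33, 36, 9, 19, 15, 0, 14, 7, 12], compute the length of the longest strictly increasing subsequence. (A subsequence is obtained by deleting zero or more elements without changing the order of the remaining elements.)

3

One longest increasing subsequence is 27, 33, 36 (positions 1,3,4), of length 3; no longer one exists.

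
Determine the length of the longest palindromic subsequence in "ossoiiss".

One longest palindromic subsequence is ssiiss (positions 2,3,5,6,7,8); it reads the same forward and backward, and the interval DP gives dp[1][8] = 6.

6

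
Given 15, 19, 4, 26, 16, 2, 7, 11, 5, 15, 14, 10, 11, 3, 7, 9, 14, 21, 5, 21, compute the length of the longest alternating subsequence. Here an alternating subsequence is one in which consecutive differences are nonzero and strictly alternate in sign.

14

A longest alternating subsequence is 15, 19, 4, 26, 2, 7, 5, 15, 10, 11, 3, 7, 5, 21 (positions 1,2,3,4,6,7,9,10,12,13,14,15,19,20); its 13 consecutive differences strictly alternate in sign, and length 14 is optimal.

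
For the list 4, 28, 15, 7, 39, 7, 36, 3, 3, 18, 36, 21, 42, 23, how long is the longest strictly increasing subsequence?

Let dp[i] be the longest increasing subsequence ending at position i. Then dp = [1, 2, 2, 2, 3, 2, 3, 1, 1, 3, 4, 4, 5, 5].
The maximum is 5; one witness is 4, 15, 18, 36, 42 at positions 1,3,10,11,13.

5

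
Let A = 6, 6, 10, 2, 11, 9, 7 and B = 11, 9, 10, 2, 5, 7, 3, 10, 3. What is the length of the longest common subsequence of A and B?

A longest common subsequence is 10, 2, 7 (length 3); the LCS DP confirms no longer common subsequence exists.

3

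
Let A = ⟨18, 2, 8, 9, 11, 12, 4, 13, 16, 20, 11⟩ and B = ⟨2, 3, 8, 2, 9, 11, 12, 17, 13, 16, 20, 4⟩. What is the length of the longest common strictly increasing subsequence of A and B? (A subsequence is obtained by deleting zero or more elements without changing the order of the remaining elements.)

8

For each value that appears in both, track the longest common increasing run ending there.
The best achievable length is 8; one witness is 2, 8, 9, 11, 12, 13, 16, 20 (A-positions 2,3,4,5,6,8,9,10, B-positions 1,3,5,6,7,9,10,11).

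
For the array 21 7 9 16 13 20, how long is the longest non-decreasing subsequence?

One longest non-decreasing subsequence is 7, 9, 16, 20 (positions 2,3,4,6), of length 4; no longer one exists.

4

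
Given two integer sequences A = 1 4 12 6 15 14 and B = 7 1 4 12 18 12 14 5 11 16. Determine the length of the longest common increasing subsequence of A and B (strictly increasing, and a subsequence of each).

A longest common strictly increasing subsequence is 1, 4, 12, 14 (length 4); it appears in order in both A and B, and no longer such subsequence exists.

4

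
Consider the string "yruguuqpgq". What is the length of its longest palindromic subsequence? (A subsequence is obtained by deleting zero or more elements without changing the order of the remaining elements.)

4

One longest palindromic subsequence is guug (positions 4,5,6,9); it reads the same forward and backward, and the interval DP gives dp[1][10] = 4.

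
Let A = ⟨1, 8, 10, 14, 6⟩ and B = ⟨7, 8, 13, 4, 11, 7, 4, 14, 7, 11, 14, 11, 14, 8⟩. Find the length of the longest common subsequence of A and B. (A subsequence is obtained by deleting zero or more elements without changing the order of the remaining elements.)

A longest common subsequence is 8, 14 (length 2); the LCS DP confirms no longer common subsequence exists.

2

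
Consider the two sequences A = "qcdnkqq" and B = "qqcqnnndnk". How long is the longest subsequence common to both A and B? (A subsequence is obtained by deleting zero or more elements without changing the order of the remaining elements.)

5

A longest common subsequence is qcdnk (length 5); the LCS DP confirms no longer common subsequence exists.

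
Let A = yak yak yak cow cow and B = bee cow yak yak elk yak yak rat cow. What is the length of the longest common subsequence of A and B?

4

Backtracking the LCS table gives one alignment: yak (A1,B4) → yak (A2,B6) → yak (A3,B7) → cow (A5,B9).
So the longest common subsequence has length 4.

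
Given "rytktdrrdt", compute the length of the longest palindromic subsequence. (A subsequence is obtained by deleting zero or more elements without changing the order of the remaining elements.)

One longest palindromic subsequence is tdrrdt (positions 3,6,7,8,9,10); it reads the same forward and backward, and the interval DP gives dp[1][10] = 6.

6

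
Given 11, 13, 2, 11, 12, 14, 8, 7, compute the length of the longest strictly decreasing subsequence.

Let dp[i] be the longest decreasing subsequence ending at position i. Then dp = [1, 1, 2, 2, 2, 1, 3, 4].
The maximum is 4; one witness is 13, 11, 8, 7 at positions 2,4,7,8.

4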